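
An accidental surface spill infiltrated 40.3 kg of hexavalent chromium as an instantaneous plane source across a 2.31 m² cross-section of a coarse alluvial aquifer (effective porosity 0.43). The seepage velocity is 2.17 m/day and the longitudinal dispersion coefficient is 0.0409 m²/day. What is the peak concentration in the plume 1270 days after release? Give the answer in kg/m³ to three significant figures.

1.59 kg/m³

The peak of an instantaneous 1D plume sits at x = vt; there the Gaussian factor is 1 and C_max = M/(n_e·A·√(4πDt)), where n_e·A is the pore area the mass is dissolved in.
√(4πDt) = √(4π × 0.0409 × 1270) = 25.55 m, so C_max = 40.3/(0.43 × 2.31 × 25.55) = 1.59 kg/m³.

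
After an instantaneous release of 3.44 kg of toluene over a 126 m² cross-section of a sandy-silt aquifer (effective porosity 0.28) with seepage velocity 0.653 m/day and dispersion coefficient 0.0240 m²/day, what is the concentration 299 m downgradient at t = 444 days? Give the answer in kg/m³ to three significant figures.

0.00122 kg/m³

For an instantaneous plane source, C(x,t) = M/(n_e·A·√(4πDt)) · exp(−(x−vt)²/(4Dt)), with n_e·A the pore (flow) area.
Plume center vt = 0.653 × 444 = 289.932 m, so the well at 299 m is 9.068 m downgradient of the peak.
√(4πDt) = 11.57 m, giving peak height M/(n_e·A·√(4πDt)) = 3.44/(0.28 × 126 × 11.57) = 0.008427 kg/m³.
(x−vt)²/(4Dt) = (9.068)²/(4 × 0.0240 × 444) = 1.929; exp(−1.929) = 0.1453.
C = 0.008427 × 0.1453 = 0.00122 kg/m³.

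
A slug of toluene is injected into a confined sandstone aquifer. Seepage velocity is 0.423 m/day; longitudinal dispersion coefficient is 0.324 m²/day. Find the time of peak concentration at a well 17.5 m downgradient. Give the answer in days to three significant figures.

For the 1D instantaneous-source solution, setting ∂C/∂t = 0 at fixed x gives v²t² + 2Dt − x² = 0, so t = (√(D² + v²x²) − D)/v².
√(D² + v²x²) = √(0.324² + 0.423² × 17.5²) = 7.410; v² = 0.178929.
t = (7.410 − 0.324)/0.178929 = 39.6 days (vs. the pure-advection estimate x/v = 41.4 d).

39.6 days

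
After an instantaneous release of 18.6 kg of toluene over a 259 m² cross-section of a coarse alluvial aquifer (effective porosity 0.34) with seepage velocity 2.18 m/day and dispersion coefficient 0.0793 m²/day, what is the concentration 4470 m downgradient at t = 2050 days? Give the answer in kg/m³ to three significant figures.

For an instantaneous plane source, C(x,t) = M/(n_e·A·√(4πDt)) · exp(−(x−vt)²/(4Dt)), with n_e·A the pore (flow) area.
Plume center vt = 2.18 × 2050 = 4469 m, so the well at 4470 m is 1 m downgradient of the peak.
√(4πDt) = 45.20 m, giving peak height M/(n_e·A·√(4πDt)) = 18.6/(0.34 × 259 × 45.20) = 0.004673 kg/m³.
(x−vt)²/(4Dt) = (1)²/(4 × 0.0793 × 2050) = 0.001538; exp(−0.001538) = 0.9985.
C = 0.004673 × 0.9985 = 0.00467 kg/m³.

0.00467 kg/m³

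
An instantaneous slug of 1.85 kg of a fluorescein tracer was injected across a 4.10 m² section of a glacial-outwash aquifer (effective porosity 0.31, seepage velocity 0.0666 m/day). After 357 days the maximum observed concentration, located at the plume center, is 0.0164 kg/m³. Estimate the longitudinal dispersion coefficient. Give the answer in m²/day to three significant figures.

At the plume center C_max = M/(n_e·A·√(4πDt)), so D = M²/(4πt·(n_e·A·C_max)²).
n_e·A·C_max = 0.31 × 4.10 × 0.0164 = 0.02084 kg/m.
D = 1.85²/(4π × 357 × 0.02084²) = 1.76 m²/day.

1.76 m²/day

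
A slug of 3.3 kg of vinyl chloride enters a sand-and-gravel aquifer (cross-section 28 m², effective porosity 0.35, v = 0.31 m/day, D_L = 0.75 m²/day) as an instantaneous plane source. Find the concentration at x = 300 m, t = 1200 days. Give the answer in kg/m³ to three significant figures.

For an instantaneous plane source, C(x,t) = M/(n_e·A·√(4πDt)) · exp(−(x−vt)²/(4Dt)), with n_e·A the pore (flow) area.
Plume center vt = 0.31 × 1200 = 372 m, so the well at 300 m is 72 m upgradient of the peak.
√(4πDt) = 106.3 m, giving peak height M/(n_e·A·√(4πDt)) = 3.3/(0.35 × 28 × 106.3) = 0.003168 kg/m³.
(x−vt)²/(4Dt) = (-72)²/(4 × 0.75 × 1200) = 1.440; exp(−1.440) = 0.2369.
C = 0.003168 × 0.2369 = 0.000750 kg/m³.

0.000750 kg/m³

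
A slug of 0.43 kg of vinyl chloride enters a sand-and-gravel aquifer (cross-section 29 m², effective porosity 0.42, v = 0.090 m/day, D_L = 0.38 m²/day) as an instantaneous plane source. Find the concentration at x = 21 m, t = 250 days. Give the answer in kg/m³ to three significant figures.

For an instantaneous plane source, C(x,t) = M/(n_e·A·√(4πDt)) · exp(−(x−vt)²/(4Dt)), with n_e·A the pore (flow) area.
Plume center vt = 0.090 × 250 = 22.5 m, so the well at 21 m is 1.5 m upgradient of the peak.
√(4πDt) = 34.55 m, giving peak height M/(n_e·A·√(4πDt)) = 0.43/(0.42 × 29 × 34.55) = 0.001022 kg/m³.
(x−vt)²/(4Dt) = (-1.5)²/(4 × 0.38 × 250) = 0.005921; exp(−0.005921) = 0.9941.
C = 0.001022 × 0.9941 = 0.00102 kg/m³.

0.00102 kg/m³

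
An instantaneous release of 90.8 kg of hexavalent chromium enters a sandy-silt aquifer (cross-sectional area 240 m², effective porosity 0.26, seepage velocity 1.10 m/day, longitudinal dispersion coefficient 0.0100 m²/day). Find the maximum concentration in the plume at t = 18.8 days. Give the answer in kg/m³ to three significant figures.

0.947 kg/m³

The peak of an instantaneous 1D plume sits at x = vt; there the Gaussian factor is 1 and C_max = M/(n_e·A·√(4πDt)), where n_e·A is the pore area the mass is dissolved in.
√(4πDt) = √(4π × 0.0100 × 18.8) = 1.537 m, so C_max = 90.8/(0.26 × 240 × 1.537) = 0.947 kg/m³.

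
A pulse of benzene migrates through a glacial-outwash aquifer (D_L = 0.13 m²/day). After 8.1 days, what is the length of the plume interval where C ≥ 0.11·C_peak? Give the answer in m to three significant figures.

6.10 m

The plume is Gaussian with σ = √(2Dt) = √(2 × 0.13 × 8.1) = 1.451 m.
C/C_peak = exp(−Δx²/(2σ²)) = 0.11 ⇒ Δx = σ·√(−2 ln 0.11) = 1.451 × 2.101 = 3.049 m.
Width = 2Δx = 6.10 m.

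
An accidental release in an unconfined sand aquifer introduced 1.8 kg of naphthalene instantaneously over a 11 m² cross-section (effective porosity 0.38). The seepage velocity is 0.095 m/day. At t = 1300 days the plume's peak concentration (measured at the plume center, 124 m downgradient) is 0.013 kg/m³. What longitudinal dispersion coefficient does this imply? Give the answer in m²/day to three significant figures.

At the plume center C_max = M/(n_e·A·√(4πDt)), so D = M²/(4πt·(n_e·A·C_max)²).
n_e·A·C_max = 0.38 × 11 × 0.013 = 0.05434 kg/m.
D = 1.8²/(4π × 1300 × 0.05434²) = 0.0672 m²/day.

0.0672 m²/day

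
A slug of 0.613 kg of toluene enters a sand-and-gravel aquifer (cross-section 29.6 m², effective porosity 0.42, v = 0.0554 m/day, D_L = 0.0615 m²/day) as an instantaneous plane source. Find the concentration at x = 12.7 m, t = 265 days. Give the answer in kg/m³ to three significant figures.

For an instantaneous plane source, C(x,t) = M/(n_e·A·√(4πDt)) · exp(−(x−vt)²/(4Dt)), with n_e·A the pore (flow) area.
Plume center vt = 0.0554 × 265 = 14.681 m, so the well at 12.7 m is 1.981 m upgradient of the peak.
√(4πDt) = 14.31 m, giving peak height M/(n_e·A·√(4πDt)) = 0.613/(0.42 × 29.6 × 14.31) = 0.003446 kg/m³.
(x−vt)²/(4Dt) = (-1.981)²/(4 × 0.0615 × 265) = 0.06020; exp(−0.06020) = 0.9416.
C = 0.003446 × 0.9416 = 0.00324 kg/m³.

0.00324 kg/m³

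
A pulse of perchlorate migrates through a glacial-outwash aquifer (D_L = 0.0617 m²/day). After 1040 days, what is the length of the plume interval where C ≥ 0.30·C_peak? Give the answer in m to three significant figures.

35.2 m

The plume is Gaussian with σ = √(2Dt) = √(2 × 0.0617 × 1040) = 11.33 m.
C/C_peak = exp(−Δx²/(2σ²)) = 0.30 ⇒ Δx = σ·√(−2 ln 0.30) = 11.33 × 1.552 = 17.58 m.
Width = 2Δx = 35.2 m.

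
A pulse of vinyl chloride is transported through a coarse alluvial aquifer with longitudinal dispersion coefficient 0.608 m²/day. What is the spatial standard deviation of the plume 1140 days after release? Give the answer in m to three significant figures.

Dispersive spreading gives a Gaussian with σ² = 2Dt; advection only shifts the center.
σ = √(2 × 0.608 × 1140) = 37.2 m.

37.2 m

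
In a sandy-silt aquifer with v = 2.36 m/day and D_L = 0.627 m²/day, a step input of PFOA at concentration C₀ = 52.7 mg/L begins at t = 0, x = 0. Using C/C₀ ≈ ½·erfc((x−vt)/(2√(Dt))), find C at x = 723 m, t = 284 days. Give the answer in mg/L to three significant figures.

0.136 mg/L

For a continuous step input, C/C₀ ≈ ½·erfc((x−vt)/(2√(Dt))).
vt = 2.36 × 284 = 670.24 m and 2√(Dt) = 2√(0.627 × 284) = 26.69 m.
Argument (x−vt)/(2√(Dt)) = (723 − 670.24)/26.69 = 1.977; ½·erfc(1.977) = 0.002588.
C = 52.7 × 0.002588 = 0.136 mg/L.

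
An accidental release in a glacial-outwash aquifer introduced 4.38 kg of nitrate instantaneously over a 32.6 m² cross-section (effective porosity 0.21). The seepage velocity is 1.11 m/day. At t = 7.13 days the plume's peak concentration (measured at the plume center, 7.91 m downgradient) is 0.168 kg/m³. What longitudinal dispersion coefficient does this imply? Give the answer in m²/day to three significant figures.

0.162 m²/day

At the plume center C_max = M/(n_e·A·√(4πDt)), so D = M²/(4πt·(n_e·A·C_max)²).
n_e·A·C_max = 0.21 × 32.6 × 0.168 = 1.150 kg/m.
D = 4.38²/(4π × 7.13 × 1.150²) = 0.162 m²/day.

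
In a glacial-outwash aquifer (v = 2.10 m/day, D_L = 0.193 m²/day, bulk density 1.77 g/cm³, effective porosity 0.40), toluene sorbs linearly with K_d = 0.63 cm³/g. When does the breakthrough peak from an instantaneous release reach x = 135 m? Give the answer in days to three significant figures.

Retardation factor R = 1 + ρ_b·K_d/n = 1 + 1.77 × 0.63/0.40 = 3.788.
Sorption retards both mechanisms: v_R = v/R = 0.5544 m/day, D_R = D/R = 0.05095 m²/day.
Peak time from v_R²t² + 2D_R t − x² = 0: t = (√(D_R² + v_R²x²) − D_R)/v_R².
√(D_R² + v_R²x²) = √(0.05095² + 0.5544² × 135²) = 74.84; v_R² = 0.3074.
t = (74.84 − 0.05095)/0.3074 = 243 days.

243 days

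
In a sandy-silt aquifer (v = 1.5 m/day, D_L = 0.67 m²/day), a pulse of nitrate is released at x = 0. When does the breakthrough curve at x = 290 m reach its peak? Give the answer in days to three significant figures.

For the 1D instantaneous-source solution, setting ∂C/∂t = 0 at fixed x gives v²t² + 2Dt − x² = 0, so t = (√(D² + v²x²) − D)/v².
√(D² + v²x²) = √(0.67² + 1.5² × 290²) = 435.0; v² = 2.25.
t = (435.0 − 0.67)/2.25 = 193 days (vs. the pure-advection estimate x/v = 193 d).

193 days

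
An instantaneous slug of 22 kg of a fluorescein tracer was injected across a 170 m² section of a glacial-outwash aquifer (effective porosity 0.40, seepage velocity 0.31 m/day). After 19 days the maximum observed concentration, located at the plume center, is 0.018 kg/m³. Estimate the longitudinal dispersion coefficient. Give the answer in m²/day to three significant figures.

1.35 m²/day

At the plume center C_max = M/(n_e·A·√(4πDt)), so D = M²/(4πt·(n_e·A·C_max)²).
n_e·A·C_max = 0.40 × 170 × 0.018 = 1.224 kg/m.
D = 22²/(4π × 19 × 1.224²) = 1.35 m²/day.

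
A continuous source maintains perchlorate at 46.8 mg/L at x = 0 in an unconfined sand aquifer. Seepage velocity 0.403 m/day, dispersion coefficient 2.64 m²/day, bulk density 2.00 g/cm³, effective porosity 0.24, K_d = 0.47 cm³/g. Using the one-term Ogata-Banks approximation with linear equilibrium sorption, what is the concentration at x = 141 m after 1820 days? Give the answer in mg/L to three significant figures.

26.8 mg/L

Retardation factor R = 1 + ρ_b·K_d/n = 1 + 2.00 × 0.47/0.24 = 4.917.
Sorption retards both mechanisms: v_R = v/R = 0.08196 m/day, D_R = D/R = 0.5369 m²/day.
v_R·t = 0.08196 × 1820 = 149.1672 m; 2√(D_R t) = 62.52 m; argument = (141 − 149.1672)/62.52 = -0.1306.
C = C₀ × ½·erfc(-0.1306) = 46.8 × 0.5733 = 26.8 mg/L.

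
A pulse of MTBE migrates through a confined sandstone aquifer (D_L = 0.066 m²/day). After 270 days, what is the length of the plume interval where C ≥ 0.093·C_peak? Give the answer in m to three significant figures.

26.0 m

The plume is Gaussian with σ = √(2Dt) = √(2 × 0.066 × 270) = 5.970 m.
C/C_peak = exp(−Δx²/(2σ²)) = 0.093 ⇒ Δx = σ·√(−2 ln 0.093) = 5.970 × 2.180 = 13.01 m.
Width = 2Δx = 26.0 m.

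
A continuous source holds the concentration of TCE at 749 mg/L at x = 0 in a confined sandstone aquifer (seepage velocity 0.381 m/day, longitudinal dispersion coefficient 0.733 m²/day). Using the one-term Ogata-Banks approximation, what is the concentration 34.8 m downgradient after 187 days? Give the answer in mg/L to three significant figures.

739 mg/L

For a continuous step input, C/C₀ ≈ ½·erfc((x−vt)/(2√(Dt))).
vt = 0.381 × 187 = 71.247 m and 2√(Dt) = 2√(0.733 × 187) = 23.42 m.
Argument (x−vt)/(2√(Dt)) = (34.8 − 71.247)/23.42 = -1.556; ½·erfc(-1.556) = 0.9861.
C = 749 × 0.9861 = 739 mg/L.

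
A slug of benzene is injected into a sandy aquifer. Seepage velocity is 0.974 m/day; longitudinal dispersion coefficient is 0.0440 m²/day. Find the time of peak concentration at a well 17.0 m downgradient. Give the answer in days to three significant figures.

For the 1D instantaneous-source solution, setting ∂C/∂t = 0 at fixed x gives v²t² + 2Dt − x² = 0, so t = (√(D² + v²x²) − D)/v².
√(D² + v²x²) = √(0.0440² + 0.974² × 17.0²) = 16.56; v² = 0.948676.
t = (16.56 − 0.0440)/0.948676 = 17.4 days (vs. the pure-advection estimate x/v = 17.5 d).

17.4 days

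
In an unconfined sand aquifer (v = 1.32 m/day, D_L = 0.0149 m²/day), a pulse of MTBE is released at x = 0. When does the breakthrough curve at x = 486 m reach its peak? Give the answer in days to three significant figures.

368 days

For the 1D instantaneous-source solution, setting ∂C/∂t = 0 at fixed x gives v²t² + 2Dt − x² = 0, so t = (√(D² + v²x²) − D)/v².
√(D² + v²x²) = √(0.0149² + 1.32² × 486²) = 641.5; v² = 1.7424.
t = (641.5 − 0.0149)/1.7424 = 368 days (vs. the pure-advection estimate x/v = 368 d).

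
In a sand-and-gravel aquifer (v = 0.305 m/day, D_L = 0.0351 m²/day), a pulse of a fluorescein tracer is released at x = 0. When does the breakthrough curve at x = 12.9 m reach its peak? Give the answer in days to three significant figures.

For the 1D instantaneous-source solution, setting ∂C/∂t = 0 at fixed x gives v²t² + 2Dt − x² = 0, so t = (√(D² + v²x²) − D)/v².
√(D² + v²x²) = √(0.0351² + 0.305² × 12.9²) = 3.935; v² = 0.093025.
t = (3.935 − 0.0351)/0.093025 = 41.9 days (vs. the pure-advection estimate x/v = 42.3 d).

41.9 days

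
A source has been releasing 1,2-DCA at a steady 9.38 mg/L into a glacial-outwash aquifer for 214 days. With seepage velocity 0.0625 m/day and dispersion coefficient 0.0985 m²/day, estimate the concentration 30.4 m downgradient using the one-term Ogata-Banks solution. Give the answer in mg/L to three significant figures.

0.0410 mg/L

For a continuous step input, C/C₀ ≈ ½·erfc((x−vt)/(2√(Dt))).
vt = 0.0625 × 214 = 13.375 m and 2√(Dt) = 2√(0.0985 × 214) = 9.182 m.
Argument (x−vt)/(2√(Dt)) = (30.4 − 13.375)/9.182 = 1.854; ½·erfc(1.854) = 0.004371.
C = 9.38 × 0.004371 = 0.0410 mg/L.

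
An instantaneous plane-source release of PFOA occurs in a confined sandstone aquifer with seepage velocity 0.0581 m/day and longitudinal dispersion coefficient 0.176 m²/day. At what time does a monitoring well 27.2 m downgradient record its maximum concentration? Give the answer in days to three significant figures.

For the 1D instantaneous-source solution, setting ∂C/∂t = 0 at fixed x gives v²t² + 2Dt − x² = 0, so t = (√(D² + v²x²) − D)/v².
√(D² + v²x²) = √(0.176² + 0.0581² × 27.2²) = 1.590; v² = 0.00337561.
t = (1.590 − 0.176)/0.00337561 = 419 days (vs. the pure-advection estimate x/v = 468 d).

419 days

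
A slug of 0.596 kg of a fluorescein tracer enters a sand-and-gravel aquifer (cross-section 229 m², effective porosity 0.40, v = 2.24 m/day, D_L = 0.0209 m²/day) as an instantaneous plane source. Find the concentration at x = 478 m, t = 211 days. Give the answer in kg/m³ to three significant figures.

0.000171 kg/m³

For an instantaneous plane source, C(x,t) = M/(n_e·A·√(4πDt)) · exp(−(x−vt)²/(4Dt)), with n_e·A the pore (flow) area.
Plume center vt = 2.24 × 211 = 472.64 m, so the well at 478 m is 5.36 m downgradient of the peak.
√(4πDt) = 7.444 m, giving peak height M/(n_e·A·√(4πDt)) = 0.596/(0.40 × 229 × 7.444) = 0.0008741 kg/m³.
(x−vt)²/(4Dt) = (5.36)²/(4 × 0.0209 × 211) = 1.629; exp(−1.629) = 0.1961.
C = 0.0008741 × 0.1961 = 0.000171 kg/m³.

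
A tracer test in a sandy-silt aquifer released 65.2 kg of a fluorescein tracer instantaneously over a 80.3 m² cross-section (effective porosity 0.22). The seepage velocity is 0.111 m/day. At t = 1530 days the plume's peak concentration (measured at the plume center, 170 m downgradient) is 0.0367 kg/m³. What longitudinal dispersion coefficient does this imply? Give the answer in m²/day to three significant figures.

0.526 m²/day

At the plume center C_max = M/(n_e·A·√(4πDt)), so D = M²/(4πt·(n_e·A·C_max)²).
n_e·A·C_max = 0.22 × 80.3 × 0.0367 = 0.6483 kg/m.
D = 65.2²/(4π × 1530 × 0.6483²) = 0.526 m²/day.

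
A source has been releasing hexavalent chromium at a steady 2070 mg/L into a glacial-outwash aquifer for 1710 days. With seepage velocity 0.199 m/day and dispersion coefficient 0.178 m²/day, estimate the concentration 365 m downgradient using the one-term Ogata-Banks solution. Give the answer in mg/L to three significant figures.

For a continuous step input, C/C₀ ≈ ½·erfc((x−vt)/(2√(Dt))).
vt = 0.199 × 1710 = 340.29 m and 2√(Dt) = 2√(0.178 × 1710) = 34.89 m.
Argument (x−vt)/(2√(Dt)) = (365 − 340.29)/34.89 = 0.7082; ½·erfc(0.7082) = 0.1583.
C = 2070 × 0.1583 = 328 mg/L.

328 mg/L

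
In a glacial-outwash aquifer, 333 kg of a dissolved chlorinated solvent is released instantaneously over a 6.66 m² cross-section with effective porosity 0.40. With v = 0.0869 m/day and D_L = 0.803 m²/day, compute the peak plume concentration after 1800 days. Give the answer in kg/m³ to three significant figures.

0.927 kg/m³

The peak of an instantaneous 1D plume sits at x = vt; there the Gaussian factor is 1 and C_max = M/(n_e·A·√(4πDt)), where n_e·A is the pore area the mass is dissolved in.
√(4πDt) = √(4π × 0.803 × 1800) = 134.8 m, so C_max = 333/(0.40 × 6.66 × 134.8) = 0.927 kg/m³.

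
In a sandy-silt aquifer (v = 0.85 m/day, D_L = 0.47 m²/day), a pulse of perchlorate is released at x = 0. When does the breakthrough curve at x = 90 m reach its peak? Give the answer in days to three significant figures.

105 days

For the 1D instantaneous-source solution, setting ∂C/∂t = 0 at fixed x gives v²t² + 2Dt − x² = 0, so t = (√(D² + v²x²) − D)/v².
√(D² + v²x²) = √(0.47² + 0.85² × 90²) = 76.50; v² = 0.7225.
t = (76.50 − 0.47)/0.7225 = 105 days (vs. the pure-advection estimate x/v = 106 d).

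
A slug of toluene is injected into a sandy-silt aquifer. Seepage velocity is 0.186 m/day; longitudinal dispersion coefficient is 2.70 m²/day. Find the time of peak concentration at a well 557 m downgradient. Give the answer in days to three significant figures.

2920 days

For the 1D instantaneous-source solution, setting ∂C/∂t = 0 at fixed x gives v²t² + 2Dt − x² = 0, so t = (√(D² + v²x²) − D)/v².
√(D² + v²x²) = √(2.70² + 0.186² × 557²) = 103.6; v² = 0.034596.
t = (103.6 − 2.70)/0.034596 = 2920 days (vs. the pure-advection estimate x/v = 2990 d).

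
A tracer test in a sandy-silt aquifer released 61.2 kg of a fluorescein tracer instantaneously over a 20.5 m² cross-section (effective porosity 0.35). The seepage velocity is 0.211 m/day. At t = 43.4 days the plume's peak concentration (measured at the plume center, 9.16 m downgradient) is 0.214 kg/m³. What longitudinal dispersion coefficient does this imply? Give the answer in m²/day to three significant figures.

At the plume center C_max = M/(n_e·A·√(4πDt)), so D = M²/(4πt·(n_e·A·C_max)²).
n_e·A·C_max = 0.35 × 20.5 × 0.214 = 1.535 kg/m.
D = 61.2²/(4π × 43.4 × 1.535²) = 2.91 m²/day.

2.91 m²/day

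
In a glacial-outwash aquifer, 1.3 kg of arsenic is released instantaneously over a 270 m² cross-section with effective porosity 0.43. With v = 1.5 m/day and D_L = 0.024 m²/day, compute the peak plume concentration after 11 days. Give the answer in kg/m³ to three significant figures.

The peak of an instantaneous 1D plume sits at x = vt; there the Gaussian factor is 1 and C_max = M/(n_e·A·√(4πDt)), where n_e·A is the pore area the mass is dissolved in.
√(4πDt) = √(4π × 0.024 × 11) = 1.821 m, so C_max = 1.3/(0.43 × 270 × 1.821) = 0.00615 kg/m³.

0.00615 kg/m³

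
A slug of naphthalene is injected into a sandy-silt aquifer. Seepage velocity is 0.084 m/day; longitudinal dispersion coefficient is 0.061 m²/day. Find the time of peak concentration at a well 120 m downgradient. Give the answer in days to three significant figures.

For the 1D instantaneous-source solution, setting ∂C/∂t = 0 at fixed x gives v²t² + 2Dt − x² = 0, so t = (√(D² + v²x²) − D)/v².
√(D² + v²x²) = √(0.061² + 0.084² × 120²) = 10.08; v² = 0.007056.
t = (10.08 − 0.061)/0.007056 = 1420 days (vs. the pure-advection estimate x/v = 1430 d).

1420 days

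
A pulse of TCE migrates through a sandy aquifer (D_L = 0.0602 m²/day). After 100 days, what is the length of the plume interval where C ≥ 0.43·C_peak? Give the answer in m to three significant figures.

The plume is Gaussian with σ = √(2Dt) = √(2 × 0.0602 × 100) = 3.470 m.
C/C_peak = exp(−Δx²/(2σ²)) = 0.43 ⇒ Δx = σ·√(−2 ln 0.43) = 3.470 × 1.299 = 4.508 m.
Width = 2Δx = 9.02 m.

9.02 m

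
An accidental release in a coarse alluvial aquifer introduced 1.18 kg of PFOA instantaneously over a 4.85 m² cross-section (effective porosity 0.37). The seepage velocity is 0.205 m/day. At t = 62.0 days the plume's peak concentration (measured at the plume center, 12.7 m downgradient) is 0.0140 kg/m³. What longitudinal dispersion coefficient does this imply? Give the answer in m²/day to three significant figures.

At the plume center C_max = M/(n_e·A·√(4πDt)), so D = M²/(4πt·(n_e·A·C_max)²).
n_e·A·C_max = 0.37 × 4.85 × 0.0140 = 0.02512 kg/m.
D = 1.18²/(4π × 62.0 × 0.02512²) = 2.83 m²/day.

2.83 m²/day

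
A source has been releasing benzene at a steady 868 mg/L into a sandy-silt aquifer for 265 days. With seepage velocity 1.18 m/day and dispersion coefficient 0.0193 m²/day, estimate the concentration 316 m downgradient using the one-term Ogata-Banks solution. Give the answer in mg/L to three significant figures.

For a continuous step input, C/C₀ ≈ ½·erfc((x−vt)/(2√(Dt))).
vt = 1.18 × 265 = 312.7 m and 2√(Dt) = 2√(0.0193 × 265) = 4.523 m.
Argument (x−vt)/(2√(Dt)) = (316 − 312.7)/4.523 = 0.7296; ½·erfc(0.7296) = 0.1511.
C = 868 × 0.1511 = 131 mg/L.

131 mg/L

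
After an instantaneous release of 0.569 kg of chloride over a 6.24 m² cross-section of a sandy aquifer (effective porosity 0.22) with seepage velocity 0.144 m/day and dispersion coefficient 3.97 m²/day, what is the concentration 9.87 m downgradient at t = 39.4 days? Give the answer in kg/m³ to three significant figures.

0.00909 kg/m³

For an instantaneous plane source, C(x,t) = M/(n_e·A·√(4πDt)) · exp(−(x−vt)²/(4Dt)), with n_e·A the pore (flow) area.
Plume center vt = 0.144 × 39.4 = 5.6736 m, so the well at 9.87 m is 4.1964 m downgradient of the peak.
√(4πDt) = 44.34 m, giving peak height M/(n_e·A·√(4πDt)) = 0.569/(0.22 × 6.24 × 44.34) = 0.009348 kg/m³.
(x−vt)²/(4Dt) = (4.1964)²/(4 × 3.97 × 39.4) = 0.02815; exp(−0.02815) = 0.9722.
C = 0.009348 × 0.9722 = 0.00909 kg/m³.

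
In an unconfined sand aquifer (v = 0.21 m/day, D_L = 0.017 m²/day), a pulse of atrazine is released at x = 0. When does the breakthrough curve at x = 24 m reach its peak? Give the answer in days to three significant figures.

For the 1D instantaneous-source solution, setting ∂C/∂t = 0 at fixed x gives v²t² + 2Dt − x² = 0, so t = (√(D² + v²x²) − D)/v².
√(D² + v²x²) = √(0.017² + 0.21² × 24²) = 5.040; v² = 0.0441.
t = (5.040 − 0.017)/0.0441 = 114 days (vs. the pure-advection estimate x/v = 114 d).

114 days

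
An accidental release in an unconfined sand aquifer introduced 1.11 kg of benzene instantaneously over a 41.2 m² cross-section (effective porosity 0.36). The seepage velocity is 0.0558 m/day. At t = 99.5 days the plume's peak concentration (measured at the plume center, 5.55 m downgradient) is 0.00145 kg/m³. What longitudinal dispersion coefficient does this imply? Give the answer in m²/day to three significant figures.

2.13 m²/day

At the plume center C_max = M/(n_e·A·√(4πDt)), so D = M²/(4πt·(n_e·A·C_max)²).
n_e·A·C_max = 0.36 × 41.2 × 0.00145 = 0.02151 kg/m.
D = 1.11²/(4π × 99.5 × 0.02151²) = 2.13 m²/day.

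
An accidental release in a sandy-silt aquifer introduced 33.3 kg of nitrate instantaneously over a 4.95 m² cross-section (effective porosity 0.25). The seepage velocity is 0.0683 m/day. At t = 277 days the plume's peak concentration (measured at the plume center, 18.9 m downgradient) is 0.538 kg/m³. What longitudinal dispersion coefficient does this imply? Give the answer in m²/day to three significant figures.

At the plume center C_max = M/(n_e·A·√(4πDt)), so D = M²/(4πt·(n_e·A·C_max)²).
n_e·A·C_max = 0.25 × 4.95 × 0.538 = 0.6658 kg/m.
D = 33.3²/(4π × 277 × 0.6658²) = 0.719 m²/day.

0.719 m²/day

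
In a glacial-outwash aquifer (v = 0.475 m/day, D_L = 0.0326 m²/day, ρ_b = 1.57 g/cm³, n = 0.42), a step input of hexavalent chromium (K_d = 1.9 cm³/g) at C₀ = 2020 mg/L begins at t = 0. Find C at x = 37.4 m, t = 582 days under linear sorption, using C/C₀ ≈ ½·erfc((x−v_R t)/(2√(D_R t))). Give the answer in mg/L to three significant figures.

Retardation factor R = 1 + ρ_b·K_d/n = 1 + 1.57 × 1.9/0.42 = 8.102.
Sorption retards both mechanisms: v_R = v/R = 0.05863 m/day, D_R = D/R = 0.004024 m²/day.
v_R·t = 0.05863 × 582 = 34.12266 m; 2√(D_R t) = 3.061 m; argument = (37.4 − 34.12266)/3.061 = 1.071.
C = C₀ × ½·erfc(1.071) = 2020 × 0.06493 = 131 mg/L.

131 mg/L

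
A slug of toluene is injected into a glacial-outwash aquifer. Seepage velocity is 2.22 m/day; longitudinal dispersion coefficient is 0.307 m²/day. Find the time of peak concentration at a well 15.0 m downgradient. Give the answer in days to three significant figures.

6.69 days

For the 1D instantaneous-source solution, setting ∂C/∂t = 0 at fixed x gives v²t² + 2Dt − x² = 0, so t = (√(D² + v²x²) − D)/v².
√(D² + v²x²) = √(0.307² + 2.22² × 15.0²) = 33.30; v² = 4.9284.
t = (33.30 − 0.307)/4.9284 = 6.69 days (vs. the pure-advection estimate x/v = 6.76 d).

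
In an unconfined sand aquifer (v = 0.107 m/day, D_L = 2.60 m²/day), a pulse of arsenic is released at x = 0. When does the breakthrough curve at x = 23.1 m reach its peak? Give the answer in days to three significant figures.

86.2 days

For the 1D instantaneous-source solution, setting ∂C/∂t = 0 at fixed x gives v²t² + 2Dt − x² = 0, so t = (√(D² + v²x²) − D)/v².
√(D² + v²x²) = √(2.60² + 0.107² × 23.1²) = 3.587; v² = 0.011449.
t = (3.587 − 2.60)/0.011449 = 86.2 days (vs. the pure-advection estimate x/v = 216 d).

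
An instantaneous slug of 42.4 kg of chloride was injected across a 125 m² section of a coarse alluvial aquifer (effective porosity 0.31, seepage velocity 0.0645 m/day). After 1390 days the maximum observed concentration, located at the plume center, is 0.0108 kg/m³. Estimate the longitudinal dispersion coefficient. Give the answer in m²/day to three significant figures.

At the plume center C_max = M/(n_e·A·√(4πDt)), so D = M²/(4πt·(n_e·A·C_max)²).
n_e·A·C_max = 0.31 × 125 × 0.0108 = 0.4185 kg/m.
D = 42.4²/(4π × 1390 × 0.4185²) = 0.588 m²/day.

0.588 m²/day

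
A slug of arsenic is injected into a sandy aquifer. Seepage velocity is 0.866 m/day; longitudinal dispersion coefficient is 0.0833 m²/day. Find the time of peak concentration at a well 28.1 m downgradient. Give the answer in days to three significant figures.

32.3 days

For the 1D instantaneous-source solution, setting ∂C/∂t = 0 at fixed x gives v²t² + 2Dt − x² = 0, so t = (√(D² + v²x²) − D)/v².
√(D² + v²x²) = √(0.0833² + 0.866² × 28.1²) = 24.33; v² = 0.749956.
t = (24.33 − 0.0833)/0.749956 = 32.3 days (vs. the pure-advection estimate x/v = 32.4 d).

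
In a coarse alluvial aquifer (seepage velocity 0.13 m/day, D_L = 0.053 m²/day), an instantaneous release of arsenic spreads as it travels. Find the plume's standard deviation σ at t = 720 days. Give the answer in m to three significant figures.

Dispersive spreading gives a Gaussian with σ² = 2Dt; advection only shifts the center.
σ = √(2 × 0.053 × 720) = 8.74 m.

8.74 m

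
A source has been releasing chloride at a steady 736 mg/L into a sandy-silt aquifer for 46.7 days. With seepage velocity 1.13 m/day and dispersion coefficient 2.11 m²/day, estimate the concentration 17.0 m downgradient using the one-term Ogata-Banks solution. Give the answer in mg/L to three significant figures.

For a continuous step input, C/C₀ ≈ ½·erfc((x−vt)/(2√(Dt))).
vt = 1.13 × 46.7 = 52.771 m and 2√(Dt) = 2√(2.11 × 46.7) = 19.85 m.
Argument (x−vt)/(2√(Dt)) = (17.0 − 52.771)/19.85 = -1.802; ½·erfc(-1.802) = 0.9946.
C = 736 × 0.9946 = 732 mg/L.

732 mg/L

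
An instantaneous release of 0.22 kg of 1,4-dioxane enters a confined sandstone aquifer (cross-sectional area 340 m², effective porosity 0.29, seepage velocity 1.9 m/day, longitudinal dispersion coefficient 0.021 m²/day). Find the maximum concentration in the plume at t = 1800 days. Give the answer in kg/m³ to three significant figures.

The peak of an instantaneous 1D plume sits at x = vt; there the Gaussian factor is 1 and C_max = M/(n_e·A·√(4πDt)), where n_e·A is the pore area the mass is dissolved in.
√(4πDt) = √(4π × 0.021 × 1800) = 21.79 m, so C_max = 0.22/(0.29 × 340 × 21.79) = 0.000102 kg/m³.

0.000102 kg/m³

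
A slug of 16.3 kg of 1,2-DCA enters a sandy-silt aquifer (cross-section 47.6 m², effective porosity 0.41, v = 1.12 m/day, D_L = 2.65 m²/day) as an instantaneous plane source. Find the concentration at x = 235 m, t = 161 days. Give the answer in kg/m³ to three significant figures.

For an instantaneous plane source, C(x,t) = M/(n_e·A·√(4πDt)) · exp(−(x−vt)²/(4Dt)), with n_e·A the pore (flow) area.
Plume center vt = 1.12 × 161 = 180.32 m, so the well at 235 m is 54.68 m downgradient of the peak.
√(4πDt) = 73.22 m, giving peak height M/(n_e·A·√(4πDt)) = 16.3/(0.41 × 47.6 × 73.22) = 0.01141 kg/m³.
(x−vt)²/(4Dt) = (54.68)²/(4 × 2.65 × 161) = 1.752; exp(−1.752) = 0.1734.
C = 0.01141 × 0.1734 = 0.00198 kg/m³.

0.00198 kg/m³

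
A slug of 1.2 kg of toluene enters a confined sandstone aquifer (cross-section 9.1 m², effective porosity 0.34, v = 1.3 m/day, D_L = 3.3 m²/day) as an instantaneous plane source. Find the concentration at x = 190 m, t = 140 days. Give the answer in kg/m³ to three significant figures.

For an instantaneous plane source, C(x,t) = M/(n_e·A·√(4πDt)) · exp(−(x−vt)²/(4Dt)), with n_e·A the pore (flow) area.
Plume center vt = 1.3 × 140 = 182 m, so the well at 190 m is 8 m downgradient of the peak.
√(4πDt) = 76.19 m, giving peak height M/(n_e·A·√(4πDt)) = 1.2/(0.34 × 9.1 × 76.19) = 0.005091 kg/m³.
(x−vt)²/(4Dt) = (8)²/(4 × 3.3 × 140) = 0.03463; exp(−0.03463) = 0.9660.
C = 0.005091 × 0.9660 = 0.00492 kg/m³.

0.00492 kg/m³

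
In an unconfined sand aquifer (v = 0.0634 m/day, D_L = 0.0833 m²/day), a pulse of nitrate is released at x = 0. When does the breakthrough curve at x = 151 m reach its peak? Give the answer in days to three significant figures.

For the 1D instantaneous-source solution, setting ∂C/∂t = 0 at fixed x gives v²t² + 2Dt − x² = 0, so t = (√(D² + v²x²) − D)/v².
√(D² + v²x²) = √(0.0833² + 0.0634² × 151²) = 9.574; v² = 0.00401956.
t = (9.574 − 0.0833)/0.00401956 = 2360 days (vs. the pure-advection estimate x/v = 2380 d).

2360 days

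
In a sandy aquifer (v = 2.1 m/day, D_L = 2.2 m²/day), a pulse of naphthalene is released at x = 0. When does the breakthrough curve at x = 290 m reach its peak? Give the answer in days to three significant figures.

For the 1D instantaneous-source solution, setting ∂C/∂t = 0 at fixed x gives v²t² + 2Dt − x² = 0, so t = (√(D² + v²x²) − D)/v².
√(D² + v²x²) = √(2.2² + 2.1² × 290²) = 609.0; v² = 4.41.
t = (609.0 − 2.2)/4.41 = 138 days (vs. the pure-advection estimate x/v = 138 d).

138 days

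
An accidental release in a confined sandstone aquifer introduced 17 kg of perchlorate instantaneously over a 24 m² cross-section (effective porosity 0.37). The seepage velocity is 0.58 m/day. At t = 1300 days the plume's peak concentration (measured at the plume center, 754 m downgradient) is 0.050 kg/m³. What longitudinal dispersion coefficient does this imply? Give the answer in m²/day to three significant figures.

At the plume center C_max = M/(n_e·A·√(4πDt)), so D = M²/(4πt·(n_e·A·C_max)²).
n_e·A·C_max = 0.37 × 24 × 0.050 = 0.4440 kg/m.
D = 17²/(4π × 1300 × 0.4440²) = 0.0897 m²/day.

0.0897 m²/day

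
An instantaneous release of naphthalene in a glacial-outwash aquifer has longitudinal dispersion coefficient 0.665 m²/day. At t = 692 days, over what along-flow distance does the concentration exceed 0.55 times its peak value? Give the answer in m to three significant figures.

66.3 m

The plume is Gaussian with σ = √(2Dt) = √(2 × 0.665 × 692) = 30.34 m.
C/C_peak = exp(−Δx²/(2σ²)) = 0.55 ⇒ Δx = σ·√(−2 ln 0.55) = 30.34 × 1.093 = 33.16 m.
Width = 2Δx = 66.3 m.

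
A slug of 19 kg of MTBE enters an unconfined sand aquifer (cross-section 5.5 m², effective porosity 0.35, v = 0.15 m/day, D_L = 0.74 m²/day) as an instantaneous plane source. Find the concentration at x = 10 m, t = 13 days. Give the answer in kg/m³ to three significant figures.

0.167 kg/m³

For an instantaneous plane source, C(x,t) = M/(n_e·A·√(4πDt)) · exp(−(x−vt)²/(4Dt)), with n_e·A the pore (flow) area.
Plume center vt = 0.15 × 13 = 1.95 m, so the well at 10 m is 8.05 m downgradient of the peak.
√(4πDt) = 10.99 m, giving peak height M/(n_e·A·√(4πDt)) = 19/(0.35 × 5.5 × 10.99) = 0.8981 kg/m³.
(x−vt)²/(4Dt) = (8.05)²/(4 × 0.74 × 13) = 1.684; exp(−1.684) = 0.1856.
C = 0.8981 × 0.1856 = 0.167 kg/m³.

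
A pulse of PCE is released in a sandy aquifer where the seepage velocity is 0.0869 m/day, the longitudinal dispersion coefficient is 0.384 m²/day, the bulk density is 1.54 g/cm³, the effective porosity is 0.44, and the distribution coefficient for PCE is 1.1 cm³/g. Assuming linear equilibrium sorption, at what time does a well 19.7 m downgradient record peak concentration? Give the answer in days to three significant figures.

Retardation factor R = 1 + ρ_b·K_d/n = 1 + 1.54 × 1.1/0.44 = 4.850.
Sorption retards both mechanisms: v_R = v/R = 0.01792 m/day, D_R = D/R = 0.07918 m²/day.
Peak time from v_R²t² + 2D_R t − x² = 0: t = (√(D_R² + v_R²x²) − D_R)/v_R².
√(D_R² + v_R²x²) = √(0.07918² + 0.01792² × 19.7²) = 0.3618; v_R² = 0.0003211.
t = (0.3618 − 0.07918)/0.0003211 = 880 days.

880 days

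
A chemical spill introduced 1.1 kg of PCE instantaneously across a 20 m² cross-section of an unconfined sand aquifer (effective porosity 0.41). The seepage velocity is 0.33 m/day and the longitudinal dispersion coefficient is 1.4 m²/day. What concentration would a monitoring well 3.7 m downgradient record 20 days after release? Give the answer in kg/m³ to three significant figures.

0.00663 kg/m³

For an instantaneous plane source, C(x,t) = M/(n_e·A·√(4πDt)) · exp(−(x−vt)²/(4Dt)), with n_e·A the pore (flow) area.
Plume center vt = 0.33 × 20 = 6.6 m, so the well at 3.7 m is 2.9 m upgradient of the peak.
√(4πDt) = 18.76 m, giving peak height M/(n_e·A·√(4πDt)) = 1.1/(0.41 × 20 × 18.76) = 0.007151 kg/m³.
(x−vt)²/(4Dt) = (-2.9)²/(4 × 1.4 × 20) = 0.07509; exp(−0.07509) = 0.9277.
C = 0.007151 × 0.9277 = 0.00663 kg/m³.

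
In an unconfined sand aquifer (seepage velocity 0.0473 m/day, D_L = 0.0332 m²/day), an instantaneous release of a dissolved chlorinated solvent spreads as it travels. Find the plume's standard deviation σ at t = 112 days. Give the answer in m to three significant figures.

Dispersive spreading gives a Gaussian with σ² = 2Dt; advection only shifts the center.
σ = √(2 × 0.0332 × 112) = 2.73 m.

2.73 m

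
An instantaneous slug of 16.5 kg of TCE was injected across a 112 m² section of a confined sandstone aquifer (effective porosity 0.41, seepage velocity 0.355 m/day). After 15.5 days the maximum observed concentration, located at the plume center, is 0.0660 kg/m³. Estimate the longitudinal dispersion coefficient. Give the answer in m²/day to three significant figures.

At the plume center C_max = M/(n_e·A·√(4πDt)), so D = M²/(4πt·(n_e·A·C_max)²).
n_e·A·C_max = 0.41 × 112 × 0.0660 = 3.031 kg/m.
D = 16.5²/(4π × 15.5 × 3.031²) = 0.152 m²/day.

0.152 m²/day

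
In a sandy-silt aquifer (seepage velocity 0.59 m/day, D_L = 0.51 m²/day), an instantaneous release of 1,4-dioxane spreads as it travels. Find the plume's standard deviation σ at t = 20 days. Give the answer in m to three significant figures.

Dispersive spreading gives a Gaussian with σ² = 2Dt; advection only shifts the center.
σ = √(2 × 0.51 × 20) = 4.52 m.

4.52 m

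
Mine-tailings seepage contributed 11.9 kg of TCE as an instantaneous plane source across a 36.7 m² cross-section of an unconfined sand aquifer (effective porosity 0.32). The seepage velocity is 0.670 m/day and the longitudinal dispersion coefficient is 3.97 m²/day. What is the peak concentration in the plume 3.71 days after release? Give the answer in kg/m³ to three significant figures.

The peak of an instantaneous 1D plume sits at x = vt; there the Gaussian factor is 1 and C_max = M/(n_e·A·√(4πDt)), where n_e·A is the pore area the mass is dissolved in.
√(4πDt) = √(4π × 3.97 × 3.71) = 13.60 m, so C_max = 11.9/(0.32 × 36.7 × 13.60) = 0.0745 kg/m³.

0.0745 kg/m³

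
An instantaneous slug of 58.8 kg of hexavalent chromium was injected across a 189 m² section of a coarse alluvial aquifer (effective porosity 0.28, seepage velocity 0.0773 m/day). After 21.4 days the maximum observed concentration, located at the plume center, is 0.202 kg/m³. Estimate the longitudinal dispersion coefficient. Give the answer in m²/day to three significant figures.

At the plume center C_max = M/(n_e·A·√(4πDt)), so D = M²/(4πt·(n_e·A·C_max)²).
n_e·A·C_max = 0.28 × 189 × 0.202 = 10.69 kg/m.
D = 58.8²/(4π × 21.4 × 10.69²) = 0.113 m²/day.

0.113 m²/day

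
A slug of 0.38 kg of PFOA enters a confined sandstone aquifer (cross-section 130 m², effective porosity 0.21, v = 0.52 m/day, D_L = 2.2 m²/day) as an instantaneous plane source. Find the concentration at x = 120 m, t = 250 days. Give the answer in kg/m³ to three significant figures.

For an instantaneous plane source, C(x,t) = M/(n_e·A·√(4πDt)) · exp(−(x−vt)²/(4Dt)), with n_e·A the pore (flow) area.
Plume center vt = 0.52 × 250 = 130 m, so the well at 120 m is 10 m upgradient of the peak.
√(4πDt) = 83.14 m, giving peak height M/(n_e·A·√(4πDt)) = 0.38/(0.21 × 130 × 83.14) = 0.0001674 kg/m³.
(x−vt)²/(4Dt) = (-10)²/(4 × 2.2 × 250) = 0.04545; exp(−0.04545) = 0.9556.
C = 0.0001674 × 0.9556 = 0.000160 kg/m³.

0.000160 kg/m³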